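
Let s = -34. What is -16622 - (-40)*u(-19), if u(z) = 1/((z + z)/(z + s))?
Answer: -314758/19 ≈ -16566.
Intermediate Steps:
u(z) = (-34 + z)/(2*z) (u(z) = 1/((z + z)/(z - 34)) = 1/((2*z)/(-34 + z)) = 1/(2*z/(-34 + z)) = (-34 + z)/(2*z))
-16622 - (-40)*u(-19) = -16622 - (-40)*(½)*(-34 - 19)/(-19) = -16622 - (-40)*(½)*(-1/19)*(-53) = -16622 - (-40)*53/38 = -16622 - 1*(-1060/19) = -16622 + 1060/19 = -314758/19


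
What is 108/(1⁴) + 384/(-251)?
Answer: 26724/251 ≈ 106.47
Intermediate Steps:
108/(1⁴) + 384/(-251) = 108/1 + 384*(-1/251) = 108*1 - 384/251 = 108 - 384/251 = 26724/251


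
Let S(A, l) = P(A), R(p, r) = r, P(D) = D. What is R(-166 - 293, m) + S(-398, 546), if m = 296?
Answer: -102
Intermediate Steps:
S(A, l) = A
R(-166 - 293, m) + S(-398, 546) = 296 - 398 = -102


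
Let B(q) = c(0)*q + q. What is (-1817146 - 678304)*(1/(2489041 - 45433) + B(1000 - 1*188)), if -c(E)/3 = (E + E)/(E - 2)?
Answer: -2475748044189325/1221804 ≈ -2.0263e+9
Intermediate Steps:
c(E) = -6*E/(-2 + E) (c(E) = -3*(E + E)/(E - 2) = -3*2*E/(-2 + E) = -6*E/(-2 + E))
B(q) = q (B(q) = (-6*0/(-2 + 0))*q + q = (-6*0/(-2))*q + q = (-6*0*(-½))*q + q = 0*q + q = 0 + q = q)
(-1817146 - 678304)*(1/(2489041 - 45433) + B(1000 - 1*188)) = (-1817146 - 678304)*(1/(2489041 - 45433) + (1000 - 1*188)) = -2495450*(1/2443608 + (1000 - 188)) = -2495450*(1/2443608 + 812) = -2495450*1984209697/2443608 = -2475748044189325/1221804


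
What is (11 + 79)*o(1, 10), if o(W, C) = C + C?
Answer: 1800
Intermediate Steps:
o(W, C) = 2*C
(11 + 79)*o(1, 10) = (11 + 79)*(2*10) = 90*20 = 1800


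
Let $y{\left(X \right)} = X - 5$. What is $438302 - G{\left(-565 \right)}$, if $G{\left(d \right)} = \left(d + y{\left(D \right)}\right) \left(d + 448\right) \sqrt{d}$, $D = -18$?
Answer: $438302 - 68796 i \sqrt{565} \approx 4.383 \cdot 10^{5} - 1.6353 \cdot 10^{6} i$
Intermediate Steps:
$y{\left(X \right)} = -5 + X$ ($y{\left(X \right)} = X - 5 = -5 + X$)
$G{\left(d \right)} = \sqrt{d} \left(-23 + d\right) \left(448 + d\right)$ ($G{\left(d \right)} = \left(d - 23\right) \left(d + 448\right) \sqrt{d} = \left(d - 23\right) \left(448 + d\right) \sqrt{d} = \left(-23 + d\right) \left(448 + d\right) \sqrt{d} = \sqrt{d} \left(-23 + d\right) \left(448 + d\right)$)
$438302 - G{\left(-565 \right)} = 438302 - \sqrt{-565} \left(-10304 + \left(-565\right)^{2} + 425 \left(-565\right)\right) = 438302 - i \sqrt{565} \left(-10304 + 319225 - 240125\right) = 438302 - i \sqrt{565} \cdot 68796 = 438302 - 68796 i \sqrt{565}$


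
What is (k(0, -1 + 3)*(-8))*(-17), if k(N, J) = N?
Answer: 0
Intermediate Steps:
(k(0, -1 + 3)*(-8))*(-17) = (0*(-8))*(-17) = 0*(-17) = 0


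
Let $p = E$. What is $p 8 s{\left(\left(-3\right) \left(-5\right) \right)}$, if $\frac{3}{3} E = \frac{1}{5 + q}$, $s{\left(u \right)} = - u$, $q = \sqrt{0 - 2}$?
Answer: $- \frac{200}{9} + \frac{40 i \sqrt{2}}{9} \approx -22.222 + 6.2854 i$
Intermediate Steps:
$q = i \sqrt{2}$ ($q = \sqrt{-2} = i \sqrt{2} \approx 1.4142 i$)
$E = \frac{1}{5 + i \sqrt{2}} \approx 0.18519 - 0.052378 i$
$p = \frac{5}{27} - \frac{i \sqrt{2}}{27} \approx 0.18519 - 0.052378 i$
$p 8 s{\left(\left(-3\right) \left(-5\right) \right)} = \left(\frac{5}{27} - \frac{i \sqrt{2}}{27}\right) 8 \left(- \left(-3\right) \left(-5\right)\right) = \left(\frac{5}{27} - \frac{i \sqrt{2}}{27}\right) 8 \left(\left(-1\right) 15\right) = \left(\frac{5}{27} - \frac{i \sqrt{2}}{27}\right) 8 \left(-15\right) = \left(\frac{5}{27} - \frac{i \sqrt{2}}{27}\right) \left(-120\right) = - \frac{200}{9} + \frac{40 i \sqrt{2}}{9}$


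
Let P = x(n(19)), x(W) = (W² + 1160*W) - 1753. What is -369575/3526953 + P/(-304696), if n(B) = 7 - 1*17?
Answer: -65865316091/1074648471288 ≈ -0.061290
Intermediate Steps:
n(B) = -10 (n(B) = 7 - 17 = -10)
x(W) = -1753 + W² + 1160*W
P = -13253 (P = -1753 + (-10)² + 1160*(-10) = -1753 + 100 - 11600 = -13253)
-369575/3526953 + P/(-304696) = -369575/3526953 - 13253/(-304696) = -369575*1/3526953 - 13253*(-1/304696) = -369575/3526953 + 13253/304696 = -65865316091/1074648471288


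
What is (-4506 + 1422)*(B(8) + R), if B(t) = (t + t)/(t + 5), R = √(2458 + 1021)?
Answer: -49344/13 - 21588*√71 ≈ -1.8570e+5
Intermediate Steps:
R = 7*√71 (R = √3479 = 7*√71 ≈ 58.983)
B(t) = 2*t/(5 + t) (B(t) = (2*t)/(5 + t) = 2*t/(5 + t))
(-4506 + 1422)*(B(8) + R) = (-4506 + 1422)*(2*8/(5 + 8) + 7*√71) = -3084*(2*8/13 + 7*√71) = -3084*(2*8*(1/13) + 7*√71) = -3084*(16/13 + 7*√71) = -49344/13 - 21588*√71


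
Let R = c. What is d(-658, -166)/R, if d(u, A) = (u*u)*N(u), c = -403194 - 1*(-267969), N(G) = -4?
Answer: 1731856/135225 ≈ 12.807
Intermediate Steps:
c = -135225 (c = -403194 + 267969 = -135225)
d(u, A) = -4*u² (d(u, A) = (u*u)*(-4) = u²*(-4) = -4*u²)
R = -135225
d(-658, -166)/R = -4*(-658)²/(-135225) = -4*432964*(-1/135225) = -1731856*(-1/135225) = 1731856/135225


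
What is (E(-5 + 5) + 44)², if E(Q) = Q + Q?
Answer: 1936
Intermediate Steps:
E(Q) = 2*Q
(E(-5 + 5) + 44)² = (2*(-5 + 5) + 44)² = (2*0 + 44)² = (0 + 44)² = 44² = 1936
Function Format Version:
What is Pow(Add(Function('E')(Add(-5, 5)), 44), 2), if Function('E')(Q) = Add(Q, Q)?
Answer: 1936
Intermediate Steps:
Function('E')(Q) = Mul(2, Q)
Pow(Add(Function('E')(Add(-5, 5)), 44), 2) = Pow(Add(Mul(2, Add(-5, 5)), 44), 2) = Pow(Add(Mul(2, 0), 44), 2) = Pow(Add(0, 44), 2) = Pow(44, 2) = 1936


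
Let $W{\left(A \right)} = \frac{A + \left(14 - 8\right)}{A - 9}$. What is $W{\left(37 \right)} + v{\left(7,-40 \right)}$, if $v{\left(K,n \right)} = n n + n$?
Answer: $\frac{43723}{28} \approx 1561.5$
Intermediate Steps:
$W{\left(A \right)} = \frac{6 + A}{-9 + A}$ ($W{\left(A \right)} = \frac{A + \left(14 - 8\right)}{-9 + A} = \frac{A + 6}{-9 + A} = \frac{6 + A}{-9 + A}$)
$v{\left(K,n \right)} = n + n^{2}$ ($v{\left(K,n \right)} = n^{2} + n = n + n^{2}$)
$W{\left(37 \right)} + v{\left(7,-40 \right)} = \frac{6 + 37}{-9 + 37} - 40 \left(1 - 40\right) = \frac{1}{28} \cdot 43 - -1560 = \frac{1}{28} \cdot 43 + 1560 = \frac{43}{28} + 1560 = \frac{43723}{28}$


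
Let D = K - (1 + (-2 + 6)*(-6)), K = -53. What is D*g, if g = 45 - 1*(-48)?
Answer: -2790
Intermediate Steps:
g = 93 (g = 45 + 48 = 93)
D = -30 (D = -53 - (1 + (-2 + 6)*(-6)) = -53 - (1 + 4*(-6)) = -53 - (1 - 24) = -53 - 1*(-23) = -53 + 23 = -30)
D*g = -30*93 = -2790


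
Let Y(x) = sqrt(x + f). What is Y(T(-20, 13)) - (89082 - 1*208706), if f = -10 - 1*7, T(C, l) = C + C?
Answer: 119624 + I*sqrt(57) ≈ 1.1962e+5 + 7.5498*I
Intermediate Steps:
T(C, l) = 2*C
f = -17 (f = -10 - 7 = -17)
Y(x) = sqrt(-17 + x) (Y(x) = sqrt(x - 17) = sqrt(-17 + x))
Y(T(-20, 13)) - (89082 - 1*208706) = sqrt(-17 + 2*(-20)) - (89082 - 1*208706) = sqrt(-17 - 40) - (89082 - 208706) = sqrt(-57) - 1*(-119624) = I*sqrt(57) + 119624 = 119624 + I*sqrt(57)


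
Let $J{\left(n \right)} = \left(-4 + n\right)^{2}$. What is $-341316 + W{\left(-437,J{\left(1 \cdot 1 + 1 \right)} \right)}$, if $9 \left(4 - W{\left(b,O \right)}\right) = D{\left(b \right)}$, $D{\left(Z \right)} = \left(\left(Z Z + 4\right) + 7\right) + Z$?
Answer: $- \frac{3262351}{9} \approx -3.6248 \cdot 10^{5}$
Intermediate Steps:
$D{\left(Z \right)} = 11 + Z + Z^{2}$ ($D{\left(Z \right)} = \left(\left(Z^{2} + 4\right) + 7\right) + Z = \left(\left(4 + Z^{2}\right) + 7\right) + Z = \left(11 + Z^{2}\right) + Z = 11 + Z + Z^{2}$)
$W{\left(b,O \right)} = \frac{25}{9} - \frac{b}{9} - \frac{b^{2}}{9}$ ($W{\left(b,O \right)} = 4 - \frac{11 + b + b^{2}}{9} = 4 - \left(\frac{11}{9} + \frac{b}{9} + \frac{b^{2}}{9}\right) = \frac{25}{9} - \frac{b}{9} - \frac{b^{2}}{9}$)
$-341316 + W{\left(-437,J{\left(1 \cdot 1 + 1 \right)} \right)} = -341316 - \left(- \frac{154}{3} + \frac{190969}{9}\right) = -341316 + \left(\frac{25}{9} + \frac{437}{9} - \frac{190969}{9}\right) = -341316 - \frac{190507}{9} = - \frac{3262351}{9}$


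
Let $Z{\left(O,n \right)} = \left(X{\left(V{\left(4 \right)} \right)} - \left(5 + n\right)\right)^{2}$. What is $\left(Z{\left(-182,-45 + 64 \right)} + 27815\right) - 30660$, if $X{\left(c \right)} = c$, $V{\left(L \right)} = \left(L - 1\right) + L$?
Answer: $-2556$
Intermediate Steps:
$V{\left(L \right)} = -1 + 2 L$ ($V{\left(L \right)} = \left(-1 + L\right) + L = -1 + 2 L$)
$Z{\left(O,n \right)} = \left(2 - n\right)^{2}$ ($Z{\left(O,n \right)} = \left(\left(-1 + 2 \cdot 4\right) - \left(5 + n\right)\right)^{2} = \left(\left(-1 + 8\right) - \left(5 + n\right)\right)^{2} = \left(7 - \left(5 + n\right)\right)^{2} = \left(2 - n\right)^{2}$)
$\left(Z{\left(-182,-45 + 64 \right)} + 27815\right) - 30660 = \left(\left(-2 + \left(-45 + 64\right)\right)^{2} + 27815\right) - 30660 = \left(\left(-2 + 19\right)^{2} + 27815\right) - 30660 = \left(17^{2} + 27815\right) - 30660 = \left(289 + 27815\right) - 30660 = 28104 - 30660 = -2556$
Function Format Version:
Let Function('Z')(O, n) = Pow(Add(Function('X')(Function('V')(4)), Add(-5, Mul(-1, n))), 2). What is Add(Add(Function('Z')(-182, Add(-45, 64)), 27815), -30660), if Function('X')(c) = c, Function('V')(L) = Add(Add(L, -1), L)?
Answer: -2556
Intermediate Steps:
Function('V')(L) = Add(-1, Mul(2, L)) (Function('V')(L) = Add(Add(-1, L), L) = Add(-1, Mul(2, L)))
Function('Z')(O, n) = Pow(Add(2, Mul(-1, n)), 2) (Function('Z')(O, n) = Pow(Add(Add(-1, Mul(2, 4)), Add(-5, Mul(-1, n))), 2) = Pow(Add(Add(-1, 8), Add(-5, Mul(-1, n))), 2) = Pow(Add(7, Add(-5, Mul(-1, n))), 2) = Pow(Add(2, Mul(-1, n)), 2))
Add(Add(Function('Z')(-182, Add(-45, 64)), 27815), -30660) = Add(Add(Pow(Add(-2, Add(-45, 64)), 2), 27815), -30660) = Add(Add(Pow(Add(-2, 19), 2), 27815), -30660) = Add(Add(Pow(17, 2), 27815), -30660) = Add(Add(289, 27815), -30660) = Add(28104, -30660) = -2556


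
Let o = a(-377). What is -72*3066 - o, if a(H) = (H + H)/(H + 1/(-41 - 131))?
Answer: -14314793128/64845 ≈ -2.2075e+5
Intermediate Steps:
a(H) = 2*H/(-1/172 + H) (a(H) = (2*H)/(H + 1/(-172)) = (2*H)/(H - 1/172) = (2*H)/(-1/172 + H) = 2*H/(-1/172 + H))
o = 129688/64845 (o = 344*(-377)/(-1 + 172*(-377)) = 344*(-377)/(-1 - 64844) = 344*(-377)/(-64845) = 344*(-377)*(-1/64845) = 129688/64845 ≈ 2.0000)
-72*3066 - o = -72*3066 - 1*129688/64845 = -220752 - 129688/64845 = -14314793128/64845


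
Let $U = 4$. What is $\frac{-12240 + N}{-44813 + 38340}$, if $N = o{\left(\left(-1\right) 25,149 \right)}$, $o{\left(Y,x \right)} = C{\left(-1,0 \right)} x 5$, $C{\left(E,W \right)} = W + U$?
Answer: $\frac{9260}{6473} \approx 1.4306$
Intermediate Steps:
$C{\left(E,W \right)} = 4 + W$ ($C{\left(E,W \right)} = W + 4 = 4 + W$)
$o{\left(Y,x \right)} = 20 x$ ($o{\left(Y,x \right)} = \left(4 + 0\right) x 5 = 4 x 5 = 20 x$)
$N = 2980$ ($N = 20 \cdot 149 = 2980$)
$\frac{-12240 + N}{-44813 + 38340} = \frac{-12240 + 2980}{-44813 + 38340} = - \frac{9260}{-6473} = \left(-9260\right) \left(- \frac{1}{6473}\right) = \frac{9260}{6473}$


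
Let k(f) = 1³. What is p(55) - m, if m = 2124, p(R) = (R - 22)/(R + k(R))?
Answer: -118911/56 ≈ -2123.4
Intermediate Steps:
k(f) = 1
p(R) = (-22 + R)/(1 + R) (p(R) = (R - 22)/(R + 1) = (-22 + R)/(1 + R))
p(55) - m = (-22 + 55)/(1 + 55) - 1*2124 = 33/56 - 2124 = -118911/56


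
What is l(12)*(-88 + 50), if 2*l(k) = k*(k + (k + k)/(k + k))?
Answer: -2964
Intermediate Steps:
l(k) = k*(1 + k)/2 (l(k) = (k*(k + (k + k)/(k + k)))/2 = (k*(k + (2*k)/((2*k))))/2 = (k*(k + (2*k)*(1/(2*k))))/2 = (k*(k + 1))/2 = (k*(1 + k))/2 = k*(1 + k)/2)
l(12)*(-88 + 50) = ((1/2)*12*(1 + 12))*(-88 + 50) = ((1/2)*12*13)*(-38) = 78*(-38) = -2964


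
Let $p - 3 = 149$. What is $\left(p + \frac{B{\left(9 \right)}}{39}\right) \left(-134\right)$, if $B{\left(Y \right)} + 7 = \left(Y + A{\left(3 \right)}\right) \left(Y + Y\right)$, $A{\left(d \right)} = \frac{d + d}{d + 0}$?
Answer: $- \frac{819946}{39} \approx -21024.0$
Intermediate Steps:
$p = 152$ ($p = 3 + 149 = 152$)
$A{\left(d \right)} = 2$ ($A{\left(d \right)} = \frac{2 d}{d} = 2$)
$B{\left(Y \right)} = -7 + 2 Y \left(2 + Y\right)$ ($B{\left(Y \right)} = -7 + \left(Y + 2\right) \left(Y + Y\right) = -7 + \left(2 + Y\right) 2 Y = -7 + 2 Y \left(2 + Y\right)$)
$\left(p + \frac{B{\left(9 \right)}}{39}\right) \left(-134\right) = \left(152 + \frac{-7 + 2 \cdot 9^{2} + 4 \cdot 9}{39}\right) \left(-134\right) = \left(152 + \left(-7 + 2 \cdot 81 + 36\right) \frac{1}{39}\right) \left(-134\right) = \left(152 + \left(-7 + 162 + 36\right) \frac{1}{39}\right) \left(-134\right) = \left(152 + 191 \cdot \frac{1}{39}\right) \left(-134\right) = \left(152 + \frac{191}{39}\right) \left(-134\right) = \frac{6119}{39} \left(-134\right) = - \frac{819946}{39}$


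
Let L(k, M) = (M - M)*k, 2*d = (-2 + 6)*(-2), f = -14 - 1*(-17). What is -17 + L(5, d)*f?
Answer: -17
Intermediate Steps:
f = 3 (f = -14 + 17 = 3)
d = -4 (d = ((-2 + 6)*(-2))/2 = (4*(-2))/2 = (½)*(-8) = -4)
L(k, M) = 0 (L(k, M) = 0*k = 0)
-17 + L(5, d)*f = -17 + 0*3 = -17 + 0 = -17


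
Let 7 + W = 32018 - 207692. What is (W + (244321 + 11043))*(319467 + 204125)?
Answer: 41721381336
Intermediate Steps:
W = -175681 (W = -7 + (32018 - 207692) = -7 - 175674 = -175681)
(W + (244321 + 11043))*(319467 + 204125) = (-175681 + (244321 + 11043))*(319467 + 204125) = (-175681 + 255364)*523592 = 79683*523592 = 41721381336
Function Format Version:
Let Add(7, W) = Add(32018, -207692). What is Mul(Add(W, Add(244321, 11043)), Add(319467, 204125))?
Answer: 41721381336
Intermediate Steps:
W = -175681 (W = Add(-7, Add(32018, -207692)) = Add(-7, -175674) = -175681)
Mul(Add(W, Add(244321, 11043)), Add(319467, 204125)) = Mul(Add(-175681, Add(244321, 11043)), Add(319467, 204125)) = Mul(Add(-175681, 255364), 523592) = Mul(79683, 523592) = 41721381336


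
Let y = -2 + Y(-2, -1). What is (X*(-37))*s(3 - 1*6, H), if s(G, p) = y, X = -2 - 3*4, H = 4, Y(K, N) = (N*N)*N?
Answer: -1554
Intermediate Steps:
Y(K, N) = N**3 (Y(K, N) = N**2*N = N**3)
X = -14 (X = -2 - 12 = -14)
y = -3 (y = -2 + (-1)**3 = -2 - 1 = -3)
s(G, p) = -3
(X*(-37))*s(3 - 1*6, H) = -14*(-37)*(-3) = 518*(-3) = -1554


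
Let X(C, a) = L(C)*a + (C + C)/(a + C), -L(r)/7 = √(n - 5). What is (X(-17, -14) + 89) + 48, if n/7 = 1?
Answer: 4281/31 + 98*√2 ≈ 276.69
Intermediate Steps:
n = 7 (n = 7*1 = 7)
L(r) = -7*√2 (L(r) = -7*√(7 - 5) = -7*√2)
X(C, a) = -7*a*√2 + 2*C/(C + a) (X(C, a) = (-7*√2)*a + (C + C)/(a + C) = -7*a*√2 + (2*C)/(C + a) = -7*a*√2 + 2*C/(C + a))
(X(-17, -14) + 89) + 48 = ((2*(-17) - 7*√2*(-14)² - 7*(-17)*(-14)*√2)/(-17 - 14) + 89) + 48 = ((-34 - 7*√2*196 - 1666*√2)/(-31) + 89) + 48 = (-(-34 - 1372*√2 - 1666*√2)/31 + 89) + 48 = (-(-34 - 3038*√2)/31 + 89) + 48 = ((34/31 + 98*√2) + 89) + 48 = (2793/31 + 98*√2) + 48 = 4281/31 + 98*√2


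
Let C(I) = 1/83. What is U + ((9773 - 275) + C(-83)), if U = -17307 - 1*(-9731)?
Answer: 159527/83 ≈ 1922.0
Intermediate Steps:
C(I) = 1/83
U = -7576 (U = -17307 + 9731 = -7576)
U + ((9773 - 275) + C(-83)) = -7576 + ((9773 - 275) + 1/83) = -7576 + (9498 + 1/83) = -7576 + 788335/83 = 159527/83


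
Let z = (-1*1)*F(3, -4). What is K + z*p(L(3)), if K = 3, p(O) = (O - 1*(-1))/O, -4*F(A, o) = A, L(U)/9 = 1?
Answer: 23/6 ≈ 3.8333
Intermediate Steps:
L(U) = 9 (L(U) = 9*1 = 9)
F(A, o) = -A/4
z = ¾ (z = (-1*1)*(-¼*3) = -1*(-¾) = ¾ ≈ 0.75000)
p(O) = (1 + O)/O (p(O) = (O + 1)/O = (1 + O)/O)
K + z*p(L(3)) = 3 + 3*((1 + 9)/9)/4 = 3 + 3*((⅑)*10)/4 = 3 + (¾)*(10/9) = 3 + ⅚ = 23/6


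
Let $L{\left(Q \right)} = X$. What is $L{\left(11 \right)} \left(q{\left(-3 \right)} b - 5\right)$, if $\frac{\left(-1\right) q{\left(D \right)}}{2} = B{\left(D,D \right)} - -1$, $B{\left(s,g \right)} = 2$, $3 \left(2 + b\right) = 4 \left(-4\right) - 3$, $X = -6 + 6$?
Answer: $0$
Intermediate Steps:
$X = 0$
$L{\left(Q \right)} = 0$
$b = - \frac{25}{3}$ ($b = -2 + \frac{4 \left(-4\right) - 3}{3} = -2 + \frac{-16 - 3}{3} = -2 + \frac{1}{3} \left(-19\right) = -2 - \frac{19}{3} = - \frac{25}{3} \approx -8.3333$)
$q{\left(D \right)} = -6$ ($q{\left(D \right)} = - 2 \left(2 - -1\right) = - 2 \left(2 + 1\right) = \left(-2\right) 3 = -6$)
$L{\left(11 \right)} \left(q{\left(-3 \right)} b - 5\right) = 0 \left(\left(-6\right) \left(- \frac{25}{3}\right) - 5\right) = 0 \left(50 - 5\right) = 0 \cdot 45 = 0$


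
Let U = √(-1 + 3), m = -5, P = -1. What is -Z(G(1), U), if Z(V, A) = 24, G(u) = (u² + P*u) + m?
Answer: -24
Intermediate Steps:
G(u) = -5 + u² - u (G(u) = (u² - u) - 5 = -5 + u² - u)
U = √2 ≈ 1.4142
-Z(G(1), U) = -1*24 = -24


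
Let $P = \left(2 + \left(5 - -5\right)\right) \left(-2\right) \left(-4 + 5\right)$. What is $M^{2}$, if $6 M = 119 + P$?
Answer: $\frac{9025}{36} \approx 250.69$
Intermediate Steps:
$P = -24$ ($P = \left(2 + \left(5 + 5\right)\right) \left(-2\right) 1 = \left(2 + 10\right) \left(-2\right) 1 = 12 \left(-2\right) 1 = \left(-24\right) 1 = -24$)
$M = \frac{95}{6}$ ($M = \frac{119 - 24}{6} = \frac{1}{6} \cdot 95 = \frac{95}{6} \approx 15.833$)
$M^{2} = \left(\frac{95}{6}\right)^{2} = \frac{9025}{36}$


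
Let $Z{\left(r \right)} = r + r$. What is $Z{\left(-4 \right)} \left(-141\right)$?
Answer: $1128$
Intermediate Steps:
$Z{\left(r \right)} = 2 r$
$Z{\left(-4 \right)} \left(-141\right) = 2 \left(-4\right) \left(-141\right) = \left(-8\right) \left(-141\right) = 1128$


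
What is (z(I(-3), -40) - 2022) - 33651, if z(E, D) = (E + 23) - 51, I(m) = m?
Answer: -35704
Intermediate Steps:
z(E, D) = -28 + E (z(E, D) = (23 + E) - 51 = -28 + E)
(z(I(-3), -40) - 2022) - 33651 = ((-28 - 3) - 2022) - 33651 = (-31 - 2022) - 33651 = -2053 - 33651 = -35704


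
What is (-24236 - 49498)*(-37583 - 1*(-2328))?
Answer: 2599492170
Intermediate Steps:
(-24236 - 49498)*(-37583 - 1*(-2328)) = -73734*(-37583 + 2328) = -73734*(-35255) = 2599492170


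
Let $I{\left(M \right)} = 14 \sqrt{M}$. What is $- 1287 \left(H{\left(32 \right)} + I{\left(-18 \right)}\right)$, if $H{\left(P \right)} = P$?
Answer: $-41184 - 54054 i \sqrt{2} \approx -41184.0 - 76444.0 i$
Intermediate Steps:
$- 1287 \left(H{\left(32 \right)} + I{\left(-18 \right)}\right) = - 1287 \left(32 + 14 \sqrt{-18}\right) = - 1287 \left(32 + 14 \cdot 3 i \sqrt{2}\right) = - 1287 \left(32 + 42 i \sqrt{2}\right) = -41184 - 54054 i \sqrt{2}$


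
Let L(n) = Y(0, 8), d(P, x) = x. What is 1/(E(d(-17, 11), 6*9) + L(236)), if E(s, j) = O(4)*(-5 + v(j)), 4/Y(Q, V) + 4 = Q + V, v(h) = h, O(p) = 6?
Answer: 1/295 ≈ 0.0033898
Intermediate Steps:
Y(Q, V) = 4/(-4 + Q + V) (Y(Q, V) = 4/(-4 + (Q + V)) = 4/(-4 + Q + V))
L(n) = 1 (L(n) = 4/(-4 + 0 + 8) = 4/4 = 4*(¼) = 1)
E(s, j) = -30 + 6*j (E(s, j) = 6*(-5 + j) = -30 + 6*j)
1/(E(d(-17, 11), 6*9) + L(236)) = 1/((-30 + 6*(6*9)) + 1) = 1/((-30 + 6*54) + 1) = 1/((-30 + 324) + 1) = 1/(294 + 1) = 1/295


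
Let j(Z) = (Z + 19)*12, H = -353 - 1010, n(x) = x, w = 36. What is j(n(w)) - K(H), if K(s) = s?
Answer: 2023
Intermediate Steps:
H = -1363
j(Z) = 228 + 12*Z (j(Z) = (19 + Z)*12 = 228 + 12*Z)
j(n(w)) - K(H) = (228 + 12*36) - 1*(-1363) = (228 + 432) + 1363 = 660 + 1363 = 2023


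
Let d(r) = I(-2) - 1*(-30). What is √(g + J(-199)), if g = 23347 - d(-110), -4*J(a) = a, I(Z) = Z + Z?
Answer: 3*√10387/2 ≈ 152.88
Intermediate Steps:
I(Z) = 2*Z
J(a) = -a/4
d(r) = 26 (d(r) = 2*(-2) - 1*(-30) = -4 + 30 = 26)
g = 23321 (g = 23347 - 1*26 = 23347 - 26 = 23321)
√(g + J(-199)) = √(23321 - ¼*(-199)) = √(23321 + 199/4) = √(93483/4) = 3*√10387/2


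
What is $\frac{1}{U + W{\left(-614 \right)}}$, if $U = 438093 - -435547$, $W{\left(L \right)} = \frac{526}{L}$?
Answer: $\frac{307}{268207217} \approx 1.1446 \cdot 10^{-6}$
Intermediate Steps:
$U = 873640$ ($U = 438093 + 435547 = 873640$)
$\frac{1}{U + W{\left(-614 \right)}} = \frac{1}{873640 + \frac{526}{-614}} = \frac{1}{873640 + 526 \left(- \frac{1}{614}\right)} = \frac{1}{873640 - \frac{263}{307}} = \frac{1}{\frac{268207217}{307}} = \frac{307}{268207217}$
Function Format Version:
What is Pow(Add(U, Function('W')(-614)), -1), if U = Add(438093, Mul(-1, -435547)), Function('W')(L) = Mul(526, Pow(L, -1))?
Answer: Rational(307, 268207217) ≈ 1.1446e-6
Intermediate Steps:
U = 873640 (U = Add(438093, 435547) = 873640)
Pow(Add(U, Function('W')(-614)), -1) = Pow(Add(873640, Mul(526, Pow(-614, -1))), -1) = Pow(Add(873640, Mul(526, Rational(-1, 614))), -1) = Pow(Add(873640, Rational(-263, 307)), -1) = Pow(Rational(268207217, 307), -1) = Rational(307, 268207217)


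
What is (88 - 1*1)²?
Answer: 7569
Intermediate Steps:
(88 - 1*1)² = (88 - 1)² = 87² = 7569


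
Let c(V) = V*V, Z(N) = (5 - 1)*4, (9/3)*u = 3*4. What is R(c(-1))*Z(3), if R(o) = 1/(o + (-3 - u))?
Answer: -8/3 ≈ -2.6667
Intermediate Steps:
u = 4 (u = (3*4)/3 = (⅓)*12 = 4)
Z(N) = 16 (Z(N) = 4*4 = 16)
c(V) = V²
R(o) = 1/(-7 + o) (R(o) = 1/(o + (-3 - 1*4)) = 1/(o + (-3 - 4)) = 1/(o - 7) = 1/(-7 + o))
R(c(-1))*Z(3) = 16/(-7 + (-1)²) = 16/(-7 + 1) = 16/(-6) = -⅙*16 = -8/3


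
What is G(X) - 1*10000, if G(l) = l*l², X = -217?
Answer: -10228313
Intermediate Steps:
G(l) = l³
G(X) - 1*10000 = (-217)³ - 1*10000 = -10218313 - 10000 = -10228313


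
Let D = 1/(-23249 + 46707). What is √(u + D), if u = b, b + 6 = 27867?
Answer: √15331288806262/23458 ≈ 166.92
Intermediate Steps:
b = 27861 (b = -6 + 27867 = 27861)
D = 1/23458 ≈ 4.2629e-5
u = 27861
√(u + D) = √(27861 + 1/23458) = √(653563339/23458) = √15331288806262/23458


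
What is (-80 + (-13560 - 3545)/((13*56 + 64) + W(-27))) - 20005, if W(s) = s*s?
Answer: -30566390/1521 ≈ -20096.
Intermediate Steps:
W(s) = s²
(-80 + (-13560 - 3545)/((13*56 + 64) + W(-27))) - 20005 = (-80 + (-13560 - 3545)/((13*56 + 64) + (-27)²)) - 20005 = (-80 - 17105/((728 + 64) + 729)) - 20005 = (-80 - 17105/(792 + 729)) - 20005 = (-80 - 17105/1521) - 20005 = -138785/1521 - 20005 = -30566390/1521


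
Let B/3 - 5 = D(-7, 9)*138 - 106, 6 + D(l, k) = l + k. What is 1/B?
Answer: -1/1959 ≈ -0.00051046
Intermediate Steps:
D(l, k) = -6 + k + l (D(l, k) = -6 + (l + k) = -6 + (k + l) = -6 + k + l)
B = -1959 (B = 15 + 3*((-6 + 9 - 7)*138 - 106) = 15 + 3*(-4*138 - 106) = 15 + 3*(-552 - 106) = 15 + 3*(-658) = 15 - 1974 = -1959)
1/B = 1/(-1959) = -1/1959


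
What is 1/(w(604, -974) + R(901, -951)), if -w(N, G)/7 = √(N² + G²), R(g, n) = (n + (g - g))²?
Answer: 904401/817876807693 + 14*√328373/817876807693 ≈ 1.1156e-6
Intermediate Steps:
R(g, n) = n² (R(g, n) = (n + 0)² = n²)
w(N, G) = -7*√(G² + N²) (w(N, G) = -7*√(N² + G²) = -7*√(G² + N²))
1/(w(604, -974) + R(901, -951)) = 1/(-7*√((-974)² + 604²) + (-951)²) = 1/(-7*√(948676 + 364816) + 904401) = 1/(-14*√328373 + 904401) = 1/(904401 - 14*√328373)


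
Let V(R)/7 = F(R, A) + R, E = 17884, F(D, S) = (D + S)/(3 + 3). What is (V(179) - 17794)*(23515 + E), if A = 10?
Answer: -1351304759/2 ≈ -6.7565e+8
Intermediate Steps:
F(D, S) = D/6 + S/6 (F(D, S) = (D + S)/6 = (D + S)*(⅙) = D/6 + S/6)
V(R) = 35/3 + 49*R/6 (V(R) = 7*((R/6 + (⅙)*10) + R) = 7*((R/6 + 5/3) + R) = 7*((5/3 + R/6) + R) = 7*(5/3 + 7*R/6) = 35/3 + 49*R/6)
(V(179) - 17794)*(23515 + E) = ((35/3 + (49/6)*179) - 17794)*(23515 + 17884) = ((35/3 + 8771/6) - 17794)*41399 = (2947/2 - 17794)*41399 = -32641/2*41399 = -1351304759/2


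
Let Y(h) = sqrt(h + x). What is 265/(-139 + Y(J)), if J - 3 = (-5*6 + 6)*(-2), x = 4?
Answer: -36835/19266 - 265*sqrt(55)/19266 ≈ -2.0139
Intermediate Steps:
J = 51 (J = 3 + (-5*6 + 6)*(-2) = 3 + (-30 + 6)*(-2) = 3 - 24*(-2) = 3 + 48 = 51)
Y(h) = sqrt(4 + h) (Y(h) = sqrt(h + 4) = sqrt(4 + h))
265/(-139 + Y(J)) = 265/(-139 + sqrt(4 + 51)) = 265/(-139 + sqrt(55))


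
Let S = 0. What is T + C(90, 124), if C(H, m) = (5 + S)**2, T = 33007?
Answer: 33032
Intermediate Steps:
C(H, m) = 25 (C(H, m) = (5 + 0)**2 = 5**2 = 25)
T + C(90, 124) = 33007 + 25 = 33032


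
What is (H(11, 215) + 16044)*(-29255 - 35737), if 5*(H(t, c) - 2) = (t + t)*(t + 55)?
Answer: -5308676544/5 ≈ -1.0617e+9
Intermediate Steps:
H(t, c) = 2 + 2*t*(55 + t)/5 (H(t, c) = 2 + ((t + t)*(t + 55))/5 = 2 + ((2*t)*(55 + t))/5 = 2 + (2*t*(55 + t))/5 = 2 + 2*t*(55 + t)/5)
(H(11, 215) + 16044)*(-29255 - 35737) = ((2 + 22*11 + (⅖)*11²) + 16044)*(-29255 - 35737) = ((2 + 242 + (⅖)*121) + 16044)*(-64992) = ((2 + 242 + 242/5) + 16044)*(-64992) = (1462/5 + 16044)*(-64992) = (81682/5)*(-64992) = -5308676544/5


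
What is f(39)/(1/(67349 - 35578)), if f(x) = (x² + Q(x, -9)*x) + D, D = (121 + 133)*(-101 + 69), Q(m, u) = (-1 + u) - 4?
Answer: -227257963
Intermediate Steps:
Q(m, u) = -5 + u
D = -8128 (D = 254*(-32) = -8128)
f(x) = -8128 + x² - 14*x (f(x) = (x² + (-5 - 9)*x) - 8128 = (x² - 14*x) - 8128 = -8128 + x² - 14*x)
f(39)/(1/(67349 - 35578)) = (-8128 + 39² - 14*39)/(1/(67349 - 35578)) = (-8128 + 1521 - 546)/(1/31771) = -7153/1/31771 = -7153*31771 = -227257963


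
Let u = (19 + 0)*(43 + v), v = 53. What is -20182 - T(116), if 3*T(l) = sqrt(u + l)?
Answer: -20182 - 2*sqrt(485)/3 ≈ -20197.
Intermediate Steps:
u = 1824 (u = (19 + 0)*(43 + 53) = 19*96 = 1824)
T(l) = sqrt(1824 + l)/3
-20182 - T(116) = -20182 - sqrt(1824 + 116)/3 = -20182 - sqrt(1940)/3 = -20182 - 2*sqrt(485)/3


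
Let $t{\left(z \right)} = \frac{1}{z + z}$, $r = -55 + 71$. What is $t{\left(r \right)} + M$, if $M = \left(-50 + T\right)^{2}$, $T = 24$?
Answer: $\frac{21633}{32} \approx 676.03$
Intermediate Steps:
$r = 16$
$t{\left(z \right)} = \frac{1}{2 z}$
$M = 676$ ($M = \left(-50 + 24\right)^{2} = \left(-26\right)^{2} = 676$)
$t{\left(r \right)} + M = \frac{1}{2 \cdot 16} + 676 = \frac{1}{2} \cdot \frac{1}{16} + 676 = \frac{1}{32} + 676 = \frac{21633}{32}$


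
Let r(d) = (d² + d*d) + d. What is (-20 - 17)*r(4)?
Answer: -1332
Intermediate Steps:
r(d) = d + 2*d² (r(d) = (d² + d²) + d = 2*d² + d = d + 2*d²)
(-20 - 17)*r(4) = (-20 - 17)*(4*(1 + 2*4)) = -148*(1 + 8) = -148*9 = -37*36 = -1332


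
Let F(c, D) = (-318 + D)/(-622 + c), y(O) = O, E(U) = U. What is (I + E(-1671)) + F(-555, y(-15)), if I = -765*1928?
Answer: -1737947274/1177 ≈ -1.4766e+6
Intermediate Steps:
I = -1474920
F(c, D) = (-318 + D)/(-622 + c)
(I + E(-1671)) + F(-555, y(-15)) = (-1474920 - 1671) + (-318 - 15)/(-622 - 555) = -1476591 - 333/(-1177) = -1476591 - 1/1177*(-333) = -1476591 + 333/1177 = -1737947274/1177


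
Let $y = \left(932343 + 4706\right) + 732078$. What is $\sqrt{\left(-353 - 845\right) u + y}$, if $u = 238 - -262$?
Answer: $3 \sqrt{118903} \approx 1034.5$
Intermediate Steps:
$y = 1669127$ ($y = 937049 + 732078 = 1669127$)
$u = 500$ ($u = 238 + 262 = 500$)
$\sqrt{\left(-353 - 845\right) u + y} = \sqrt{\left(-353 - 845\right) 500 + 1669127} = \sqrt{\left(-1198\right) 500 + 1669127} = \sqrt{-599000 + 1669127} = \sqrt{1070127} = 3 \sqrt{118903}$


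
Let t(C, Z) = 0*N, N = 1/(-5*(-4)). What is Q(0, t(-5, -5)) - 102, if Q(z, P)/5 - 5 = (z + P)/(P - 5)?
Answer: -77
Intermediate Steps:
N = 1/20 (N = -⅕*(-¼) = 1/20 ≈ 0.050000)
t(C, Z) = 0 (t(C, Z) = 0*(1/20) = 0)
Q(z, P) = 25 + 5*(P + z)/(-5 + P) (Q(z, P) = 25 + 5*((z + P)/(P - 5)) = 25 + 5*((P + z)/(-5 + P)) = 25 + 5*(P + z)/(-5 + P))
Q(0, t(-5, -5)) - 102 = 5*(-25 + 0 + 6*0)/(-5 + 0) - 102 = 5*(-25 + 0 + 0)/(-5) - 102 = 5*(-⅕)*(-25) - 102 = 25 - 102 = -77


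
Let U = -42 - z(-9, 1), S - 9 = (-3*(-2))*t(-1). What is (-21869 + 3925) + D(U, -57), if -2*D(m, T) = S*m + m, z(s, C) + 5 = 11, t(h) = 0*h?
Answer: -17704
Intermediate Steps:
t(h) = 0
S = 9 (S = 9 - 3*(-2)*0 = 9 + 6*0 = 9 + 0 = 9)
z(s, C) = 6 (z(s, C) = -5 + 11 = 6)
U = -48 (U = -42 - 1*6 = -42 - 6 = -48)
D(m, T) = -5*m (D(m, T) = -(9*m + m)/2 = -5*m)
(-21869 + 3925) + D(U, -57) = (-21869 + 3925) - 5*(-48) = -17944 + 240 = -17704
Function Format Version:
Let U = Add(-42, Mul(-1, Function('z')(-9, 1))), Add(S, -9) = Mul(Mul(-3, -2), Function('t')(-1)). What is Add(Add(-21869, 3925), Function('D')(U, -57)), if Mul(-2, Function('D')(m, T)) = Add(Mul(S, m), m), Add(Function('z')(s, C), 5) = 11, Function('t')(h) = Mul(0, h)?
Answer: -17704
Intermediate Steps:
Function('t')(h) = 0
S = 9 (S = Add(9, Mul(Mul(-3, -2), 0)) = Add(9, Mul(6, 0)) = Add(9, 0) = 9)
Function('z')(s, C) = 6 (Function('z')(s, C) = Add(-5, 11) = 6)
U = -48 (U = Add(-42, Mul(-1, 6)) = Add(-42, -6) = -48)
Function('D')(m, T) = Mul(-5, m) (Function('D')(m, T) = Mul(Rational(-1, 2), Add(Mul(9, m), m)) = Mul(Rational(-1, 2), Mul(10, m)) = Mul(-5, m))
Add(Add(-21869, 3925), Function('D')(U, -57)) = Add(Add(-21869, 3925), Mul(-5, -48)) = Add(-17944, 240) = -17704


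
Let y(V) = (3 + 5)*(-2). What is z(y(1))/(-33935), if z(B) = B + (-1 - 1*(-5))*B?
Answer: 16/6787 ≈ 0.0023574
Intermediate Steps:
y(V) = -16 (y(V) = 8*(-2) = -16)
z(B) = 5*B (z(B) = B + (-1 + 5)*B = B + 4*B = 5*B)
z(y(1))/(-33935) = (5*(-16))/(-33935) = -80*(-1/33935) = 16/6787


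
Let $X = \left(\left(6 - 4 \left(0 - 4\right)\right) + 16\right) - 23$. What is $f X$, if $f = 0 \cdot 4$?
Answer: $0$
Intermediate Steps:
$X = 15$ ($X = \left(\left(6 - 4 \left(0 - 4\right)\right) + 16\right) - 23 = \left(\left(6 - -16\right) + 16\right) - 23 = \left(\left(6 + 16\right) + 16\right) - 23 = \left(22 + 16\right) - 23 = 38 - 23 = 15$)
$f = 0$
$f X = 0 \cdot 15 = 0$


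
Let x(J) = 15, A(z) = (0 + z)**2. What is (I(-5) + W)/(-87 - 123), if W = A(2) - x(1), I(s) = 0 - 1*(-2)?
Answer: 3/70 ≈ 0.042857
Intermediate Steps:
A(z) = z**2
I(s) = 2 (I(s) = 0 + 2 = 2)
W = -11 (W = 2**2 - 1*15 = 4 - 15 = -11)
(I(-5) + W)/(-87 - 123) = (2 - 11)/(-87 - 123) = -9/(-210) = -9*(-1/210) = 3/70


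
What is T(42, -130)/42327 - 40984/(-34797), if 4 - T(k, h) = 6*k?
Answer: 575366704/490950873 ≈ 1.1719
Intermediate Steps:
T(k, h) = 4 - 6*k
T(42, -130)/42327 - 40984/(-34797) = (4 - 6*42)/42327 - 40984/(-34797) = (4 - 252)*(1/42327) - 40984*(-1/34797) = -248*1/42327 + 40984/34797 = -248/42327 + 40984/34797 = 575366704/490950873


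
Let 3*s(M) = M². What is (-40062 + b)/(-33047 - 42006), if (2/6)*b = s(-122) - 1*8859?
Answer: 4705/6823 ≈ 0.68958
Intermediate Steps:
s(M) = M²/3
b = -11693 (b = 3*((⅓)*(-122)² - 1*8859) = 3*((⅓)*14884 - 8859) = 3*(14884/3 - 8859) = 3*(-11693/3) = -11693)
(-40062 + b)/(-33047 - 42006) = (-40062 - 11693)/(-33047 - 42006) = -51755/(-75053) = -51755*(-1/75053) = 4705/6823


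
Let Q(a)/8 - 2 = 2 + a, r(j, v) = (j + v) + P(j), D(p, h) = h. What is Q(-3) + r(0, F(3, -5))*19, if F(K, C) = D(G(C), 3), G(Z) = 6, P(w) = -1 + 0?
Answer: 46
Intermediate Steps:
P(w) = -1
F(K, C) = 3
r(j, v) = -1 + j + v (r(j, v) = (j + v) - 1 = -1 + j + v)
Q(a) = 32 + 8*a (Q(a) = 16 + 8*(2 + a) = 16 + (16 + 8*a) = 32 + 8*a)
Q(-3) + r(0, F(3, -5))*19 = (32 + 8*(-3)) + (-1 + 0 + 3)*19 = (32 - 24) + 2*19 = 8 + 38 = 46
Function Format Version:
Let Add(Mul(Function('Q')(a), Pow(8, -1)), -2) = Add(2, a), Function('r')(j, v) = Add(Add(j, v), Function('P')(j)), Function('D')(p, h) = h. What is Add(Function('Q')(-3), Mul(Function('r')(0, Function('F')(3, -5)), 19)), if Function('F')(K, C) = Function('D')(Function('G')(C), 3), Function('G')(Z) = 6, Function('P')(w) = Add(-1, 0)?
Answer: 46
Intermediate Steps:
Function('P')(w) = -1
Function('F')(K, C) = 3
Function('r')(j, v) = Add(-1, j, v) (Function('r')(j, v) = Add(Add(j, v), -1) = Add(-1, j, v))
Function('Q')(a) = Add(32, Mul(8, a)) (Function('Q')(a) = Add(16, Mul(8, Add(2, a))) = Add(16, Add(16, Mul(8, a))) = Add(32, Mul(8, a)))
Add(Function('Q')(-3), Mul(Function('r')(0, Function('F')(3, -5)), 19)) = Add(Add(32, Mul(8, -3)), Mul(Add(-1, 0, 3), 19)) = Add(Add(32, -24), Mul(2, 19)) = Add(8, 38) = 46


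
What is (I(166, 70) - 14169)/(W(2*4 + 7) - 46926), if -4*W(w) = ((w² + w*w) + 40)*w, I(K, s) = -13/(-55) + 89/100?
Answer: 5194887/17879950 ≈ 0.29054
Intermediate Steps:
I(K, s) = 1239/1100 (I(K, s) = -13*(-1/55) + 89*(1/100) = 13/55 + 89/100 = 1239/1100)
W(w) = -w*(40 + 2*w²)/4 (W(w) = -((w² + w*w) + 40)*w/4 = -((w² + w²) + 40)*w/4 = -(2*w² + 40)*w/4 = -(40 + 2*w²)*w/4 = -w*(40 + 2*w²)/4)
(I(166, 70) - 14169)/(W(2*4 + 7) - 46926) = (1239/1100 - 14169)/(-(2*4 + 7)*(20 + (2*4 + 7)²)/2 - 46926) = -15584661/(1100*(-(8 + 7)*(20 + (8 + 7)²)/2 - 46926)) = -15584661/(1100*(-½*15*(20 + 15²) - 46926)) = -15584661/(1100*(-½*15*(20 + 225) - 46926)) = -15584661/(1100*(-½*15*245 - 46926)) = -15584661/(1100*(-3675/2 - 46926)) = -15584661/(1100*(-97527/2)) = -15584661/1100*(-2/97527) = 5194887/17879950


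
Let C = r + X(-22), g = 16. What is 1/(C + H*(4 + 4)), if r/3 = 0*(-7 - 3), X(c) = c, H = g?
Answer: 1/106 ≈ 0.0094340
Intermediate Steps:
H = 16
r = 0 (r = 3*(0*(-7 - 3)) = 3*(0*(-10)) = 3*0 = 0)
C = -22 (C = 0 - 22 = -22)
1/(C + H*(4 + 4)) = 1/(-22 + 16*(4 + 4)) = 1/(-22 + 16*8) = 1/(-22 + 128) = 1/106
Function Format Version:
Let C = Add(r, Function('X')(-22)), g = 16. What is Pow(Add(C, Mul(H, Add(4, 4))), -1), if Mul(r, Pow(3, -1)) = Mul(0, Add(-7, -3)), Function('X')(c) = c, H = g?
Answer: Rational(1, 106) ≈ 0.0094340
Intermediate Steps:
H = 16
r = 0 (r = Mul(3, Mul(0, Add(-7, -3))) = Mul(3, Mul(0, -10)) = Mul(3, 0) = 0)
C = -22 (C = Add(0, -22) = -22)
Pow(Add(C, Mul(H, Add(4, 4))), -1) = Pow(Add(-22, Mul(16, Add(4, 4))), -1) = Pow(Add(-22, Mul(16, 8)), -1) = Pow(Add(-22, 128), -1) = Pow(106, -1) = Rational(1, 106)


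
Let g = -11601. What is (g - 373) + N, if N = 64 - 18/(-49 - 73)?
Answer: -726501/61 ≈ -11910.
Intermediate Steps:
N = 3913/61 (N = 64 - 18/(-122) = 64 - 1/122*(-18) = 64 + 9/61 = 3913/61 ≈ 64.148)
(g - 373) + N = (-11601 - 373) + 3913/61 = -11974 + 3913/61 = -726501/61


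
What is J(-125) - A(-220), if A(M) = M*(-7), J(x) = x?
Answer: -1665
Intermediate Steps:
A(M) = -7*M
J(-125) - A(-220) = -125 - (-7)*(-220) = -125 - 1*1540 = -125 - 1540 = -1665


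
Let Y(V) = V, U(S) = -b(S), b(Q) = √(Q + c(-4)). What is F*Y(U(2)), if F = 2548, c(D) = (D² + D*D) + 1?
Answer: -2548*√35 ≈ -15074.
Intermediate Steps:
c(D) = 1 + 2*D² (c(D) = (D² + D²) + 1 = 2*D² + 1 = 1 + 2*D²)
b(Q) = √(33 + Q) (b(Q) = √(Q + (1 + 2*(-4)²)) = √(Q + (1 + 2*16)) = √(Q + (1 + 32)) = √(Q + 33) = √(33 + Q))
U(S) = -√(33 + S)
F*Y(U(2)) = 2548*(-√(33 + 2)) = 2548*(-√35) = -2548*√35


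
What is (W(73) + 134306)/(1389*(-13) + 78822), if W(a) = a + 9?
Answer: 44796/20255 ≈ 2.2116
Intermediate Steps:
W(a) = 9 + a
(W(73) + 134306)/(1389*(-13) + 78822) = ((9 + 73) + 134306)/(1389*(-13) + 78822) = (82 + 134306)/(-18057 + 78822) = 134388/60765 = 134388*(1/60765) = 44796/20255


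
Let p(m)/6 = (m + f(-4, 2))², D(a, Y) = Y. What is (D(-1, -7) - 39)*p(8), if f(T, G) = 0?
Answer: -17664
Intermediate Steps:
p(m) = 6*m² (p(m) = 6*(m + 0)² = 6*m²)
(D(-1, -7) - 39)*p(8) = (-7 - 39)*(6*8²) = -276*64 = -46*384 = -17664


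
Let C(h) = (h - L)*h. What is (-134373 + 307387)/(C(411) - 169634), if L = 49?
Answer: -86507/10426 ≈ -8.2972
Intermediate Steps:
C(h) = h*(-49 + h) (C(h) = (h - 1*49)*h = (h - 49)*h = (-49 + h)*h = h*(-49 + h))
(-134373 + 307387)/(C(411) - 169634) = (-134373 + 307387)/(411*(-49 + 411) - 169634) = 173014/(411*362 - 169634) = 173014/(148782 - 169634) = 173014/(-20852) = 173014*(-1/20852) = -86507/10426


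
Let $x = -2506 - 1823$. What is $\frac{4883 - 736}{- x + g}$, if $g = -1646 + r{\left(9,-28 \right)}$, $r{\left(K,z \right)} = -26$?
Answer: $\frac{4147}{2657} \approx 1.5608$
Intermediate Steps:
$x = -4329$ ($x = -2506 - 1823 = -4329$)
$g = -1672$ ($g = -1646 - 26 = -1672$)
$\frac{4883 - 736}{- x + g} = \frac{4883 - 736}{\left(-1\right) \left(-4329\right) - 1672} = \frac{4147}{4329 - 1672} = \frac{4147}{2657}$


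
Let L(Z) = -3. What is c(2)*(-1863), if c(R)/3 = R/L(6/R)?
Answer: 3726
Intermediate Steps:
c(R) = -R (c(R) = 3*(R/(-3)) = 3*(R*(-⅓)) = 3*(-R/3) = -R)
c(2)*(-1863) = -1*2*(-1863) = -2*(-1863) = 3726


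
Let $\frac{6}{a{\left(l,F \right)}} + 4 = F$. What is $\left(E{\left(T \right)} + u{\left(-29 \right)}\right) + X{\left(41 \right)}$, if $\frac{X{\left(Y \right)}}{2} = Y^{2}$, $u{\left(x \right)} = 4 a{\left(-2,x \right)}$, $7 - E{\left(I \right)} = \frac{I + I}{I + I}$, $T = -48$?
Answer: $\frac{37040}{11} \approx 3367.3$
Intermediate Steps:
$a{\left(l,F \right)} = \frac{6}{-4 + F}$
$E{\left(I \right)} = 6$ ($E{\left(I \right)} = 7 - \frac{I + I}{I + I} = 7 - \frac{2 I}{2 I} = 7 - 2 I \frac{1}{2 I} = 7 - 1 = 6$)
$u{\left(x \right)} = \frac{24}{-4 + x}$ ($u{\left(x \right)} = 4 \frac{6}{-4 + x} = \frac{24}{-4 + x}$)
$X{\left(Y \right)} = 2 Y^{2}$
$\left(E{\left(T \right)} + u{\left(-29 \right)}\right) + X{\left(41 \right)} = \left(6 + \frac{24}{-4 - 29}\right) + 2 \cdot 41^{2} = \left(6 + \frac{24}{-33}\right) + 2 \cdot 1681 = \left(6 + 24 \left(- \frac{1}{33}\right)\right) + 3362 = \left(6 - \frac{8}{11}\right) + 3362 = \frac{58}{11} + 3362 = \frac{37040}{11}$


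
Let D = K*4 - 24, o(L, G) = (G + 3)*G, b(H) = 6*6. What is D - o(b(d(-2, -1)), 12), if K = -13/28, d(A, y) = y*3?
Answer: -1441/7 ≈ -205.86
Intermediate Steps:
d(A, y) = 3*y
K = -13/28 (K = -13*1/28 = -13/28 ≈ -0.46429)
b(H) = 36
o(L, G) = G*(3 + G) (o(L, G) = (3 + G)*G = G*(3 + G))
D = -181/7 (D = -13/28*4 - 24 = -13/7 - 24 = -181/7 ≈ -25.857)
D - o(b(d(-2, -1)), 12) = -181/7 - 12*(3 + 12) = -181/7 - 12*15 = -181/7 - 1*180 = -181/7 - 180 = -1441/7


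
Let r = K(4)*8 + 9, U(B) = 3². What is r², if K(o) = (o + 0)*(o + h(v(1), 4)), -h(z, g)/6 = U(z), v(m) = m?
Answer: 2531281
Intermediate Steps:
U(B) = 9
h(z, g) = -54 (h(z, g) = -6*9 = -54)
K(o) = o*(-54 + o) (K(o) = (o + 0)*(o - 54) = o*(-54 + o))
r = -1591 (r = (4*(-54 + 4))*8 + 9 = (4*(-50))*8 + 9 = -200*8 + 9 = -1600 + 9 = -1591)
r² = (-1591)² = 2531281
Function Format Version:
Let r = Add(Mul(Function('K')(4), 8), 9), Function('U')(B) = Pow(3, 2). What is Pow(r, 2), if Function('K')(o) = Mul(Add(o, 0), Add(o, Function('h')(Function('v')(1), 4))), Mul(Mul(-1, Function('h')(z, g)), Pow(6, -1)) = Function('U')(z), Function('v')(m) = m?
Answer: 2531281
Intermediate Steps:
Function('U')(B) = 9
Function('h')(z, g) = -54 (Function('h')(z, g) = Mul(-6, 9) = -54)
Function('K')(o) = Mul(o, Add(-54, o)) (Function('K')(o) = Mul(Add(o, 0), Add(o, -54)) = Mul(o, Add(-54, o)))
r = -1591 (r = Add(Mul(Mul(4, Add(-54, 4)), 8), 9) = Add(Mul(Mul(4, -50), 8), 9) = Add(Mul(-200, 8), 9) = Add(-1600, 9) = -1591)
Pow(r, 2) = Pow(-1591, 2) = 2531281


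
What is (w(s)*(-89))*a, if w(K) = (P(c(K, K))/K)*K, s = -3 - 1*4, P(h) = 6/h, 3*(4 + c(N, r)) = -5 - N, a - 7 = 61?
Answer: 54468/5 ≈ 10894.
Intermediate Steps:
a = 68 (a = 7 + 61 = 68)
c(N, r) = -17/3 - N/3 (c(N, r) = -4 + (-5 - N)/3 = -4 + (-5/3 - N/3) = -17/3 - N/3)
s = -7 (s = -3 - 4 = -7)
w(K) = 6/(-17/3 - K/3) (w(K) = ((6/(-17/3 - K/3))/K)*K = (6/(K*(-17/3 - K/3)))*K = 6/(-17/3 - K/3))
(w(s)*(-89))*a = (-18/(17 - 7)*(-89))*68 = (-18/10*(-89))*68 = (-18*⅒*(-89))*68 = -9/5*(-89)*68 = (801/5)*68 = 54468/5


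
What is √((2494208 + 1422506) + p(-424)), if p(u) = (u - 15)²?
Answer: √4109435 ≈ 2027.2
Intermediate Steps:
p(u) = (-15 + u)²
√((2494208 + 1422506) + p(-424)) = √((2494208 + 1422506) + (-15 - 424)²) = √(3916714 + (-439)²) = √(3916714 + 192721) = √4109435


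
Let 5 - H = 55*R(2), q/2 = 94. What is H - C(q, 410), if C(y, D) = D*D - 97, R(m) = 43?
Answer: -170363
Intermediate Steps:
q = 188 (q = 2*94 = 188)
C(y, D) = -97 + D² (C(y, D) = D² - 97 = -97 + D²)
H = -2360 (H = 5 - 55*43 = 5 - 1*2365 = 5 - 2365 = -2360)
H - C(q, 410) = -2360 - (-97 + 410²) = -2360 - (-97 + 168100) = -2360 - 1*168003 = -2360 - 168003 = -170363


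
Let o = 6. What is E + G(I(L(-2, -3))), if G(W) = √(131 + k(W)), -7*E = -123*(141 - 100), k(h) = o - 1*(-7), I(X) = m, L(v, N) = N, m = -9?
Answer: 5127/7 ≈ 732.43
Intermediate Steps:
I(X) = -9
k(h) = 13 (k(h) = 6 - 1*(-7) = 6 + 7 = 13)
E = 5043/7 (E = -(-123)*(141 - 100)/7 = -(-123)*41/7 = -⅐*(-5043) = 5043/7 ≈ 720.43)
G(W) = 12 (G(W) = √(131 + 13) = √144 = 12)
E + G(I(L(-2, -3))) = 5043/7 + 12 = 5127/7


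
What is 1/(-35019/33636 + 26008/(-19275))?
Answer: -216111300/516598771 ≈ -0.41833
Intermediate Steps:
1/(-35019/33636 + 26008/(-19275)) = 1/(-35019*1/33636 + 26008*(-1/19275)) = 1/(-11673/11212 - 26008/19275) = 1/(-516598771/216111300) = -216111300/516598771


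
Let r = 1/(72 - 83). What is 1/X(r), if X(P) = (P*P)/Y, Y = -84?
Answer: -10164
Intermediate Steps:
r = -1/11 (r = 1/(-11) = -1/11 ≈ -0.090909)
X(P) = -P**2/84 (X(P) = (P*P)/(-84) = P**2*(-1/84) = -P**2/84)
1/X(r) = 1/(-(-1/11)**2/84) = 1/(-1/84*1/121) = 1/(-1/10164) = -10164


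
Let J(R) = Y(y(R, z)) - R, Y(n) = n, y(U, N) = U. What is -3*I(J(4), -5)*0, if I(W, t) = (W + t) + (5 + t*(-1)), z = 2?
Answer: 0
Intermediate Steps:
J(R) = 0 (J(R) = R - R = 0)
I(W, t) = 5 + W (I(W, t) = (W + t) + (5 - t) = 5 + W)
-3*I(J(4), -5)*0 = -3*(5 + 0)*0 = -3*5*0 = -15*0 = 0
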